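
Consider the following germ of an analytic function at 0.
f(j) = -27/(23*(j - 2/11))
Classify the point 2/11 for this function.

The point is a pole of order 1.

The denominator factor j - 2/11 vanishes at 2/11 and appears to the power 1; the numerator there equals -27/23, nonzero, and no other factor vanishes.
Hence a pole whose order is the multiplicity, 1.


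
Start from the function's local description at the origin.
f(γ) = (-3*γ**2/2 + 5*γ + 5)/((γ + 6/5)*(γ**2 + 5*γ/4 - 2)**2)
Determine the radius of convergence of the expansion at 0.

The radius of convergence is -5/8 + (3/8)*sqrt(17).

Denominator factor (γ + 6/5): pole of order 1 at -6/5, modulus 6/5.
Denominator factor (γ**2 + 5*γ/4 - 2)^2: discriminant 153/16, real irrational roots -5/8 + (3/8)*sqrt(17) and -5/8 - (3/8)*sqrt(17); poles of order 2, moduli -5/8 + (3/8)*sqrt(17) and 5/8 + (3/8)*sqrt(17).
The radius of convergence is the smallest modulus among the singular points: -5/8 + (3/8)*sqrt(17).


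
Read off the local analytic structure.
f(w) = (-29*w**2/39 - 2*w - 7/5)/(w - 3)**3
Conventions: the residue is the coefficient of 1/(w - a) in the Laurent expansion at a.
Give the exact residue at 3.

At the order-3 pole 3 set g(w) = (w - (3))^3*f(w) = -29*w**2/39 - 2*w - 7/5.
Order-3 pole: residue = g''(a)/2; g''(3) = -58/39, so the residue is -29/39.

The residue is -29/39.


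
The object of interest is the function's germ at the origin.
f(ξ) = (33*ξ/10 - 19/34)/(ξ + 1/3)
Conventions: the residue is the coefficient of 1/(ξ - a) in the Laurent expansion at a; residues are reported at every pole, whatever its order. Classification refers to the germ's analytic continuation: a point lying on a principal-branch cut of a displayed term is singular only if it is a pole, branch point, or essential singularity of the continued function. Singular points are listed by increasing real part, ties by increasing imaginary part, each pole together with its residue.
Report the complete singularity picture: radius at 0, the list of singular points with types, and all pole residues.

Denominator factor (ξ + 1/3): pole of order 1 at -1/3, modulus 1/3.
The radius of convergence is the smallest modulus among the singular points: 1/3.
At the order-1 pole -1/3 set g(ξ) = (ξ - (-1/3))*f(ξ) = 33*ξ/10 - 19/34.
Simple pole: residue = g(a) at a = -1/3, which is -141/85.

Radius of convergence at 0: 1/3.
At -1/3: a pole of order 1; residue -141/85.


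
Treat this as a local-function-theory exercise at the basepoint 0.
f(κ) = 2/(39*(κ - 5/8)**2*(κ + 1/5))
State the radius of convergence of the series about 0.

Denominator factor (κ - 5/8)^2: pole of order 2 at 5/8, modulus 5/8.
Denominator factor (κ + 1/5): pole of order 1 at -1/5, modulus 1/5.
The radius of convergence is the smallest modulus among the singular points: 1/5.

The radius of convergence is 1/5.


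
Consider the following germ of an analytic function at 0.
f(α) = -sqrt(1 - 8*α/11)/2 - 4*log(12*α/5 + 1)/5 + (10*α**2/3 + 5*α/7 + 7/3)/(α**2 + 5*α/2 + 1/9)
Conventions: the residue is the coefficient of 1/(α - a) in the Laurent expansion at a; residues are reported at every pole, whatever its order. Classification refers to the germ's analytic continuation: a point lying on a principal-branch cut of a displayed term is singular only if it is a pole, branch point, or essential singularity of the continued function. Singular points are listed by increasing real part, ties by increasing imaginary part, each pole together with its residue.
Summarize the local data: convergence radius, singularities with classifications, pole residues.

Denominator factor (α**2 + 5*α/2 + 1/9): discriminant 209/36, real irrational roots -5/4 + (1/12)*sqrt(209) and -5/4 - (1/12)*sqrt(209); poles of order 1, moduli 5/4 - (1/12)*sqrt(209) and 5/4 + (1/12)*sqrt(209).
Branch term (-4/5)*log(1 - α/(-5/12)): its argument vanishes at α = -5/12, a logarithmic branch point, modulus 5/12.
Branch term (-1/2)*sqrt(1 - α/(11/8)): its argument vanishes at α = 11/8, a square-root branch point, modulus 11/8.
The radius of convergence is the smallest modulus among the singular points: 5/4 - (1/12)*sqrt(209).
The branch terms are analytic at -5/4 - (1/12)*sqrt(209) and contribute nothing to the residue; only the rational part matters.
The factor α**2 + 5*α/2 + 1/9 splits as (α - a)(α - a') with a = -5/4 - (1/12)*sqrt(209), a' = -5/4 + (1/12)*sqrt(209). At the order-1 pole a set g(α) = (α - a)*(rational part) = [10*α**2/3 + 5*α/7 + 7/3] / (α - a').
Simple pole: residue = g(a) at a = -5/4 - (1/12)*sqrt(209), which is -80/21 - (4342/13167)*sqrt(209).
The branch terms are analytic at -5/4 + (1/12)*sqrt(209) and contribute nothing to the residue; only the rational part matters.
The factor α**2 + 5*α/2 + 1/9 splits as (α - a)(α - a') with a = -5/4 + (1/12)*sqrt(209), a' = -5/4 - (1/12)*sqrt(209). At the order-1 pole a set g(α) = (α - a)*(rational part) = [10*α**2/3 + 5*α/7 + 7/3] / (α - a').
Simple pole: residue = g(a) at a = -5/4 + (1/12)*sqrt(209), which is -80/21 + (4342/13167)*sqrt(209).
List the singular points by increasing real part (a conjugate pair: the negative imaginary part first).

Radius of convergence at 0: 5/4 - (1/12)*sqrt(209).
At -5/4 - (1/12)*sqrt(209): a pole of order 1; residue -80/21 - (4342/13167)*sqrt(209).
At -5/12: a logarithmic branch point.
At -5/4 + (1/12)*sqrt(209): a pole of order 1; residue -80/21 + (4342/13167)*sqrt(209).
At 11/8: an algebraic (square-root) branch point.


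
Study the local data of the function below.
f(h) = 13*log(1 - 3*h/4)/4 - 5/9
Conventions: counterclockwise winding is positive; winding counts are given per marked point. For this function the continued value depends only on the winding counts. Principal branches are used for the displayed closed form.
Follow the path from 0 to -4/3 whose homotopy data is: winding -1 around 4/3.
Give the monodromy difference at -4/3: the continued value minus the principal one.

The rational part is single-valued and drops out of the difference; each branch term changes only by its own monodromy.
(13/4)*log(1 - h/(4/3)): each positive loop around 4/3 adds 2*pi*i to the log, so winding -1 contributes (13/4)*(-1)*2*pi*i = -(13/2)*pi*i.
Summing the contributions at h = -4/3 gives -(13/2)*pi*i.

Continued minus principal equals -(13/2)*pi*i.


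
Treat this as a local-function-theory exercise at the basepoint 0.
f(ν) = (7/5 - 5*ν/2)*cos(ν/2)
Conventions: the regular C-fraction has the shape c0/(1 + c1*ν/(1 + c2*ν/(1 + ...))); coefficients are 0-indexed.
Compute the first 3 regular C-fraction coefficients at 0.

The regular C-fraction coefficients are [7/5, 25/14, -1299/700].

Taylor coefficients (expand at 0): a_0 = 7/5, a_1 = -5/2, a_2 = -7/40.
c0 = a_0 = 7/5. Peel one level at a time: if S = 1 + c*ν/S' with S'(0) = 1, then c is the ν-coefficient of S and S' = c*ν/(S - 1).
S_1 = c0/f = 1 + (25/14)*ν + (1299/392)*ν^2 + ...; c1 = 25/14.
S_2 = c1*ν/(S_1 - 1) = 1 + (-1299/700)*ν + ...; c2 = -1299/700.


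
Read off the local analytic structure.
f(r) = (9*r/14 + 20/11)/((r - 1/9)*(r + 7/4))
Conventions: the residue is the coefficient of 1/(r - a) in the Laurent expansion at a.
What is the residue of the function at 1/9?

The residue is 5238/5159.

At the order-1 pole 1/9 set g(r) = (r - (1/9))*f(r) = (9*r/14 + 20/11)/(r + 7/4).
Simple pole: residue = g(a) at a = 1/9, which is 5238/5159.


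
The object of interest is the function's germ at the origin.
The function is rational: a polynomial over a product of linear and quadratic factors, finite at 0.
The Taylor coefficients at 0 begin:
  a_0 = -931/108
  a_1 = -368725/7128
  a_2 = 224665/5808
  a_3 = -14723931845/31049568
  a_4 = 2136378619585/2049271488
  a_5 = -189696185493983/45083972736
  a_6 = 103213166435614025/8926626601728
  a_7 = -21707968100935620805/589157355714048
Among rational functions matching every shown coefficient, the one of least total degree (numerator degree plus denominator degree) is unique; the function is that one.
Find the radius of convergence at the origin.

The radius of convergence is -4/11 + (5/77)*sqrt(133).

No rational of total degree below 6 reproduces all 8 coefficients; solving the [1/5] Pade equations on them gives f(u) = (25*u/3 + 19/18)/((u - 2/3)*(u**2 - 8*u/11 - 3/7)**2), whose expansion matches every shown term.
Denominator factor (u**2 - 8*u/11 - 3/7)^2: discriminant 1900/847, real irrational roots 4/11 + (5/77)*sqrt(133) and 4/11 - (5/77)*sqrt(133); poles of order 2, moduli 4/11 + (5/77)*sqrt(133) and -4/11 + (5/77)*sqrt(133).
Denominator factor (u - 2/3): pole of order 1 at 2/3, modulus 2/3.
The radius of convergence is the smallest modulus among the singular points: -4/11 + (5/77)*sqrt(133).


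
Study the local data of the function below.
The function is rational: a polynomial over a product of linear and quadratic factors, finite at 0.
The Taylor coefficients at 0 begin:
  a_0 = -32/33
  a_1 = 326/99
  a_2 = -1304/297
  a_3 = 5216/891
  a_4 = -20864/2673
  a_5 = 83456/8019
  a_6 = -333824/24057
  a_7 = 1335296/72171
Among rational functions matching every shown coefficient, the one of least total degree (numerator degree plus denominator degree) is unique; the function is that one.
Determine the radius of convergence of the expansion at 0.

No rational of total degree below 2 reproduces all 8 coefficients; solving the [1/1] Pade equations on them gives f(u) = (3*u/2 - 8/11)/(u + 3/4), whose expansion matches every shown term.
Denominator factor (u + 3/4): pole of order 1 at -3/4, modulus 3/4.
The radius of convergence is the smallest modulus among the singular points: 3/4.

The radius of convergence is 3/4.


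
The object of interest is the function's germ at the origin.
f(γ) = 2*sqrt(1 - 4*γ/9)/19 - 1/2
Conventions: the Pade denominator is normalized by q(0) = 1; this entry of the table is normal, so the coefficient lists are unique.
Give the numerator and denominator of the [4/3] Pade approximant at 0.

The Pade approximant has numerator coefficients [-15/38, 41/171, -55/1539, 2/4617, 4/124659]; denominator coefficients [1, -2/3, 10/81, -4/729].

Taylor coefficients needed (expand at 0): a_0 = -15/38, a_1 = -4/171, a_2 = -4/1539, a_3 = -8/13851, a_4 = -20/124659, a_5 = -56/1121931, a_6 = -56/3365793, a_7 = -176/30292137.
Write the denominator as Q(γ) = 1 + q1*γ + q2*γ^2 + q3*γ^3. Requiring Q*f - P = O(γ^8) with deg P <= 4 kills the coefficients of γ^5..γ^7 in Q*f:
  γ^5: a_5 + q1*a_4 + q2*a_3 + q3*a_2 = 0, i.e. -56/1121931 + (-20/124659)*q1 + (-8/13851)*q2 + (-4/1539)*q3 = 0.
  γ^6: a_6 + q1*a_5 + q2*a_4 + q3*a_3 = 0, i.e. -56/3365793 + (-56/1121931)*q1 + (-20/124659)*q2 + (-8/13851)*q3 = 0.
  γ^7: a_7 + q1*a_6 + q2*a_5 + q3*a_4 = 0, i.e. -176/30292137 + (-56/3365793)*q1 + (-56/1121931)*q2 + (-20/124659)*q3 = 0.
Solving this linear system: q1 = -2/3, q2 = 10/81, q3 = -4/729.
The numerator is Q*f truncated at degree 4: P0 = a_0 = -15/38; P1 = a_1 + q1*a_0 = 41/171; P2 = a_2 + q1*a_1 + q2*a_0 = -55/1539; P3 = a_3 + q1*a_2 + q2*a_1 + q3*a_0 = 2/4617; P4 = a_4 + q1*a_3 + q2*a_2 + q3*a_1 = 4/124659.


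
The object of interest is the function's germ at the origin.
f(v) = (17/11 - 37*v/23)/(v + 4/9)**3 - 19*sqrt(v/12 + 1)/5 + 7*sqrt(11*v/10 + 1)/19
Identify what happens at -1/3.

The point is a regular point.

Denominator factors: v + 4/9 = 1/9 at v = -1/3 — none vanishes.
Branch term sqrt(1 - v/(-10/11)): argument at -1/3 is 19/30, nonzero, so -1/3 is not its branch point (a point on a principal cut is still regular for the continued germ).
Branch term sqrt(1 - v/(-12)): argument at -1/3 is 35/36, nonzero, so -1/3 is not its branch point (a point on a principal cut is still regular for the continued germ).
So the germ continues analytically to -1/3.


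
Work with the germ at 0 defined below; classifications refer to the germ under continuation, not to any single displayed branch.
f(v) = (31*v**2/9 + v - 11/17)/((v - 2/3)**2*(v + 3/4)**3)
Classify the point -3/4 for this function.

The denominator factor v + 3/4 vanishes at -3/4 and appears to the power 3; the numerator there equals 147/272, nonzero, and no other factor vanishes.
Hence a pole whose order is the multiplicity, 3.

The point is a pole of order 3.


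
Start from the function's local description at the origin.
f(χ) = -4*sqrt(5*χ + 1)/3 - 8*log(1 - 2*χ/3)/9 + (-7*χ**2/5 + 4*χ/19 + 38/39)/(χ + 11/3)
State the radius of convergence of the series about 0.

Denominator factor (χ + 11/3): pole of order 1 at -11/3, modulus 11/3.
Branch term (-8/9)*log(1 - χ/(3/2)): its argument vanishes at χ = 3/2, a logarithmic branch point, modulus 3/2.
Branch term (-4/3)*sqrt(1 - χ/(-1/5)): its argument vanishes at χ = -1/5, a square-root branch point, modulus 1/5.
The radius of convergence is the smallest modulus among the singular points: 1/5.

The radius of convergence is 1/5.


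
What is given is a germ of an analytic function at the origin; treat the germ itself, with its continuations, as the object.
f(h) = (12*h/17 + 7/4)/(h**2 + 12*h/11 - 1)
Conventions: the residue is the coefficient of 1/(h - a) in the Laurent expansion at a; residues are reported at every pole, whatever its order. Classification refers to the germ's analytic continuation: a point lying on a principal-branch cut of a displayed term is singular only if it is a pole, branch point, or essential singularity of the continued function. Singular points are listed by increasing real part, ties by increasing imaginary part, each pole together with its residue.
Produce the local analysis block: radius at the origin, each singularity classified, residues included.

Denominator factor (h**2 + 12*h/11 - 1): discriminant 628/121, real irrational roots -6/11 + (1/11)*sqrt(157) and -6/11 - (1/11)*sqrt(157); poles of order 1, moduli -6/11 + (1/11)*sqrt(157) and 6/11 + (1/11)*sqrt(157).
The radius of convergence is the smallest modulus among the singular points: -6/11 + (1/11)*sqrt(157).
The factor h**2 + 12*h/11 - 1 splits as (h - a)(h - a') with a = -6/11 - (1/11)*sqrt(157), a' = -6/11 + (1/11)*sqrt(157). At the order-1 pole a set g(h) = (h - a)*f(h) = [12*h/17 + 7/4] / (h - a').
Simple pole: residue = g(a) at a = -6/11 - (1/11)*sqrt(157), which is 6/17 - (1021/21352)*sqrt(157).
The factor h**2 + 12*h/11 - 1 splits as (h - a)(h - a') with a = -6/11 + (1/11)*sqrt(157), a' = -6/11 - (1/11)*sqrt(157). At the order-1 pole a set g(h) = (h - a)*f(h) = [12*h/17 + 7/4] / (h - a').
Simple pole: residue = g(a) at a = -6/11 + (1/11)*sqrt(157), which is 6/17 + (1021/21352)*sqrt(157).
List the singular points by increasing real part (a conjugate pair: the negative imaginary part first).

Radius of convergence at 0: -6/11 + (1/11)*sqrt(157).
At -6/11 - (1/11)*sqrt(157): a pole of order 1; residue 6/17 - (1021/21352)*sqrt(157).
At -6/11 + (1/11)*sqrt(157): a pole of order 1; residue 6/17 + (1021/21352)*sqrt(157).


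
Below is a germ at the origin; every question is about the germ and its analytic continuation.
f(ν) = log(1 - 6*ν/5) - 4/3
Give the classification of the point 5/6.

The point is a logarithmic branch point.

The term (1)*log(1 - ν/(5/6)) has argument 1 - 5/6/(5/6) = 0 at 5/6: a logarithmic (infinitely-sheeted) branch point; the remaining terms are analytic or single-valued there.


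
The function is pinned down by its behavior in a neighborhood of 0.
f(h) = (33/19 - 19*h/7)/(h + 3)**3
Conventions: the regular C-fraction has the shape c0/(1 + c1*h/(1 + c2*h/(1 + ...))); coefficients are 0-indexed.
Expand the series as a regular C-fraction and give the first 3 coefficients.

The regular C-fraction coefficients are [11/171, 592/231, -231499/136752].

Taylor coefficients (expand at 0): a_0 = 11/171, a_1 = -592/3591, a_2 = 515/3591.
c0 = a_0 = 11/171. Peel one level at a time: if S = 1 + c*h/S' with S'(0) = 1, then c is the h-coefficient of S and S' = c*h/(S - 1).
S_1 = c0/f = 1 + (592/231)*h + (231499/53361)*h^2 + ...; c1 = 592/231.
S_2 = c1*h/(S_1 - 1) = 1 + (-231499/136752)*h + ...; c2 = -231499/136752.


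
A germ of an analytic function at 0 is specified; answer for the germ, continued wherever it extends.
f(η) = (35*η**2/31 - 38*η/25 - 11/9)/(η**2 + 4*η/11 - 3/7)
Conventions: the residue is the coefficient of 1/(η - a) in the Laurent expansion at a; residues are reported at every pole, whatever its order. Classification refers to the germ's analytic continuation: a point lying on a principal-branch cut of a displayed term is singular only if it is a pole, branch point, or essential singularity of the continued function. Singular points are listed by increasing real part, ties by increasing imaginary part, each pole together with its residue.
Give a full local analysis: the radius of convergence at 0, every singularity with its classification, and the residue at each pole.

Radius of convergence at 0: -2/11 + (1/77)*sqrt(2737).
At -2/11 - (1/77)*sqrt(2737): a pole of order 1; residue -8229/8525 + (163453/29999475)*sqrt(2737).
At -2/11 + (1/77)*sqrt(2737): a pole of order 1; residue -8229/8525 - (163453/29999475)*sqrt(2737).

Denominator factor (η**2 + 4*η/11 - 3/7): discriminant 1564/847, real irrational roots -2/11 + (1/77)*sqrt(2737) and -2/11 - (1/77)*sqrt(2737); poles of order 1, moduli -2/11 + (1/77)*sqrt(2737) and 2/11 + (1/77)*sqrt(2737).
The radius of convergence is the smallest modulus among the singular points: -2/11 + (1/77)*sqrt(2737).
The factor η**2 + 4*η/11 - 3/7 splits as (η - a)(η - a') with a = -2/11 - (1/77)*sqrt(2737), a' = -2/11 + (1/77)*sqrt(2737). At the order-1 pole a set g(η) = (η - a)*f(η) = [35*η**2/31 - 38*η/25 - 11/9] / (η - a').
Simple pole: residue = g(a) at a = -2/11 - (1/77)*sqrt(2737), which is -8229/8525 + (163453/29999475)*sqrt(2737).
The factor η**2 + 4*η/11 - 3/7 splits as (η - a)(η - a') with a = -2/11 + (1/77)*sqrt(2737), a' = -2/11 - (1/77)*sqrt(2737). At the order-1 pole a set g(η) = (η - a)*f(η) = [35*η**2/31 - 38*η/25 - 11/9] / (η - a').
Simple pole: residue = g(a) at a = -2/11 + (1/77)*sqrt(2737), which is -8229/8525 - (163453/29999475)*sqrt(2737).
List the singular points by increasing real part (a conjugate pair: the negative imaginary part first).


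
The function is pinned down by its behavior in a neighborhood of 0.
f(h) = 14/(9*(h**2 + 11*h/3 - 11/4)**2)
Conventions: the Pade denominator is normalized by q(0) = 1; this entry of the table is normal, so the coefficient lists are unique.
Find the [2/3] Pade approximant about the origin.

The Pade approximant has numerator coefficients [224/1089, -896/27225, 448/99825]; denominator coefficients [1, -212/75, 742/495, 368/495].

Taylor coefficients needed (expand at 0): a_0 = 224/1089, a_1 = 1792/3267, a_2 = 44800/35937, a_3 = 824320/323433, a_4 = 52595200/10673289, a_5 = 98000896/10673289.
Write the denominator as Q(h) = 1 + q1*h + q2*h^2 + q3*h^3. Requiring Q*f - P = O(h^6) with deg P <= 2 kills the coefficients of h^3..h^5 in Q*f:
  h^3: a_3 + q1*a_2 + q2*a_1 + q3*a_0 = 0, i.e. 824320/323433 + (44800/35937)*q1 + (1792/3267)*q2 + (224/1089)*q3 = 0.
  h^4: a_4 + q1*a_3 + q2*a_2 + q3*a_1 = 0, i.e. 52595200/10673289 + (824320/323433)*q1 + (44800/35937)*q2 + (1792/3267)*q3 = 0.
  h^5: a_5 + q1*a_4 + q2*a_3 + q3*a_2 = 0, i.e. 98000896/10673289 + (52595200/10673289)*q1 + (824320/323433)*q2 + (44800/35937)*q3 = 0.
Solving this linear system: q1 = -212/75, q2 = 742/495, q3 = 368/495.
The numerator is Q*f truncated at degree 2: P0 = a_0 = 224/1089; P1 = a_1 + q1*a_0 = -896/27225; P2 = a_2 + q1*a_1 + q2*a_0 = 448/99825.


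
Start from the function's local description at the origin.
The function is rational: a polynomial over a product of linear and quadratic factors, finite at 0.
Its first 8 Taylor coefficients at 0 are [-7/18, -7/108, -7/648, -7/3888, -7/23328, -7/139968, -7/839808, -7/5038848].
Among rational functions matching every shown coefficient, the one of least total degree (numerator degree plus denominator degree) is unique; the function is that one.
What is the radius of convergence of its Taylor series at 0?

The radius of convergence is 6.

No rational of total degree below 1 reproduces all 8 coefficients; solving the [0/1] Pade equations on them gives f(ν) = 7/(3*(ν - 6)), whose expansion matches every shown term.
Denominator factor (ν - 6): pole of order 1 at 6, modulus 6.
The radius of convergence is the smallest modulus among the singular points: 6.


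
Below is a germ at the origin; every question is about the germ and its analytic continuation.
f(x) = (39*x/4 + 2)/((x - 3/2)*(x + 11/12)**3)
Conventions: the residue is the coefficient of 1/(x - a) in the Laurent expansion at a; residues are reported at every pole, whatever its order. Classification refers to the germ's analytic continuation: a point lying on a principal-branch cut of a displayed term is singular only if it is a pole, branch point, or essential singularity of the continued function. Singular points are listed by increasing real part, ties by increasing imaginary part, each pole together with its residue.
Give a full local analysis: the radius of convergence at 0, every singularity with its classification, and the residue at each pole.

Radius of convergence at 0: 11/12.
At -11/12: a pole of order 3; residue -28728/24389.
At 3/2: a pole of order 1; residue 28728/24389.

Denominator factor (x + 11/12)^3: pole of order 3 at -11/12, modulus 11/12.
Denominator factor (x - 3/2): pole of order 1 at 3/2, modulus 3/2.
The radius of convergence is the smallest modulus among the singular points: 11/12.
At the order-3 pole -11/12 set g(x) = (x - (-11/12))^3*f(x) = (39*x/4 + 2)/(x - 3/2).
Order-3 pole: residue = g''(a)/2; g''(-11/12) = -57456/24389, so the residue is -28728/24389.
At the order-1 pole 3/2 set g(x) = (x - (3/2))*f(x) = (39*x/4 + 2)/(x + 11/12)**3.
Simple pole: residue = g(a) at a = 3/2, which is 28728/24389.
List the singular points by increasing real part (a conjugate pair: the negative imaginary part first).


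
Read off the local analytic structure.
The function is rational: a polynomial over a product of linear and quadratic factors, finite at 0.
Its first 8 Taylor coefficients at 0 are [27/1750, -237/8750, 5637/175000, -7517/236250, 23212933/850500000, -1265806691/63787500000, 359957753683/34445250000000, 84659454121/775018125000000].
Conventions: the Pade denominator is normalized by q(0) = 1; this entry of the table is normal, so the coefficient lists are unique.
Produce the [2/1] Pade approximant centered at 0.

Taylor coefficients needed (read off): a_0 = 27/1750, a_1 = -237/8750, a_2 = 5637/175000, a_3 = -7517/236250.
Write the denominator as Q(u) = 1 + q1*u. Requiring Q*f - P = O(u^4) with deg P <= 2 kills the coefficients of u^3..u^3 in Q*f:
  u^3: a_3 + q1*a_2 = 0, i.e. -7517/236250 + (5637/175000)*q1 = 0.
Solving this linear system: q1 = 150340/152199.
The numerator is Q*f truncated at degree 2: P0 = a_0 = 27/1750; P1 = a_1 + q1*a_0 = -83467/7046250; P2 = a_2 + q1*a_1 = 48444721/8878275000.

The Pade approximant has numerator coefficients [27/1750, -83467/7046250, 48444721/8878275000]; denominator coefficients [1, 150340/152199].


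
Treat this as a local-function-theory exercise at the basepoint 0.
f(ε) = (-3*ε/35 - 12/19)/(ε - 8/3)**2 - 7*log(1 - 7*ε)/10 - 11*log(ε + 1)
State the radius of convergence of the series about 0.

The radius of convergence is 1/7.

Denominator factor (ε - 8/3)^2: pole of order 2 at 8/3, modulus 8/3.
Branch term (-11)*log(1 - ε/(-1)): its argument vanishes at ε = -1, a logarithmic branch point, modulus 1.
Branch term (-7/10)*log(1 - ε/(1/7)): its argument vanishes at ε = 1/7, a logarithmic branch point, modulus 1/7.
The radius of convergence is the smallest modulus among the singular points: 1/7.


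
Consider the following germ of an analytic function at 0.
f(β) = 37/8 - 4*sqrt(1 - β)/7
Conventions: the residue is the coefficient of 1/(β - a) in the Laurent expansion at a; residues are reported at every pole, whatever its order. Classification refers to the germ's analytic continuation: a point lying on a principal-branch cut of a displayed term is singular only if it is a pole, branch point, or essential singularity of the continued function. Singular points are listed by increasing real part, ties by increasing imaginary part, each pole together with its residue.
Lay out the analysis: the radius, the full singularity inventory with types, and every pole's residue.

Radius of convergence at 0: 1.
At 1: an algebraic (square-root) branch point.

Branch term (-4/7)*sqrt(1 - β/(1)): its argument vanishes at β = 1, a square-root branch point, modulus 1.
The radius of convergence is the smallest modulus among the singular points: 1.


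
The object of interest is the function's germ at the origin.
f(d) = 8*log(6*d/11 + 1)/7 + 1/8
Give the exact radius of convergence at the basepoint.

The radius of convergence is 11/6.

Branch term (8/7)*log(1 - d/(-11/6)): its argument vanishes at d = -11/6, a logarithmic branch point, modulus 11/6.
The radius of convergence is the smallest modulus among the singular points: 11/6.


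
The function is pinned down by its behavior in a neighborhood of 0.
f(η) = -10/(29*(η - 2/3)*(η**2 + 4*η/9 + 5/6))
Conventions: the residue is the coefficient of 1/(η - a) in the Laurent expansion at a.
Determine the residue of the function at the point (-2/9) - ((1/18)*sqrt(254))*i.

The residue is (54/493) + ((432/62611)*sqrt(254))*i.

The factor η**2 + 4*η/9 + 5/6 splits as (η - a)(η - a') with a = (-2/9) - ((1/18)*sqrt(254))*i, a' = (-2/9) + ((1/18)*sqrt(254))*i. At the order-1 pole a set g(η) = (η - a)*f(η) = [-10/(29*(η - 2/3))] / (η - a').
Simple pole: residue = g(a) at a = (-2/9) - ((1/18)*sqrt(254))*i, which is (54/493) + ((432/62611)*sqrt(254))*i.


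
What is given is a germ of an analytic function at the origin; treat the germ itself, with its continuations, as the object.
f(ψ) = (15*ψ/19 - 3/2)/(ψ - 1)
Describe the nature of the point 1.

The point is a pole of order 1.

The denominator factor ψ - 1 vanishes at 1 and appears to the power 1; the numerator there equals -27/38, nonzero, and no other factor vanishes.
Hence a pole whose order is the multiplicity, 1.


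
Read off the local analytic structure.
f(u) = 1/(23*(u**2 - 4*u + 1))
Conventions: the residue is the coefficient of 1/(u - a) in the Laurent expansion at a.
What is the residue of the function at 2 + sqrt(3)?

The factor u**2 - 4*u + 1 splits as (u - a)(u - a') with a = 2 + sqrt(3), a' = 2 - sqrt(3). At the order-1 pole a set g(u) = (u - a)*f(u) = [1/23] / (u - a').
Simple pole: residue = g(a) at a = 2 + sqrt(3), which is (1/138)*sqrt(3).

The residue is (1/138)*sqrt(3).


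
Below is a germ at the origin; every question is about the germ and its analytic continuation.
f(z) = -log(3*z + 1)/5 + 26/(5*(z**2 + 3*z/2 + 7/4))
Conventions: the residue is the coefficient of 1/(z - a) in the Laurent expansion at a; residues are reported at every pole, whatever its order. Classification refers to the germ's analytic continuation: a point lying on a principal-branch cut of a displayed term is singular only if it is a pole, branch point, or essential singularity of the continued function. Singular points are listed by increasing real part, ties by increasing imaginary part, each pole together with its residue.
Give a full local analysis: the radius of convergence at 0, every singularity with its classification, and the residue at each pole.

Radius of convergence at 0: 1/3.
At (-3/4) - ((1/4)*sqrt(19))*i: a pole of order 1; residue ((52/95)*sqrt(19))*i.
At (-3/4) + ((1/4)*sqrt(19))*i: a pole of order 1; residue -((52/95)*sqrt(19))*i.
At -1/3: a logarithmic branch point.

Denominator factor (z**2 + 3*z/2 + 7/4): discriminant -19/4, complex-conjugate roots (-3/4) + ((1/4)*sqrt(19))*i and (-3/4) - ((1/4)*sqrt(19))*i; poles of order 1, moduli (1/2)*sqrt(7) and (1/2)*sqrt(7).
Branch term (-1/5)*log(1 - z/(-1/3)): its argument vanishes at z = -1/3, a logarithmic branch point, modulus 1/3.
The radius of convergence is the smallest modulus among the singular points: 1/3.
The branch term is analytic at (-3/4) - ((1/4)*sqrt(19))*i and contributes nothing to the residue; only the rational part matters.
The factor z**2 + 3*z/2 + 7/4 splits as (z - a)(z - a') with a = (-3/4) - ((1/4)*sqrt(19))*i, a' = (-3/4) + ((1/4)*sqrt(19))*i. At the order-1 pole a set g(z) = (z - a)*(rational part) = [26/5] / (z - a').
Simple pole: residue = g(a) at a = (-3/4) - ((1/4)*sqrt(19))*i, which is ((52/95)*sqrt(19))*i.
The branch term is analytic at (-3/4) + ((1/4)*sqrt(19))*i and contributes nothing to the residue; only the rational part matters.
The factor z**2 + 3*z/2 + 7/4 splits as (z - a)(z - a') with a = (-3/4) + ((1/4)*sqrt(19))*i, a' = (-3/4) - ((1/4)*sqrt(19))*i. At the order-1 pole a set g(z) = (z - a)*(rational part) = [26/5] / (z - a').
Simple pole: residue = g(a) at a = (-3/4) + ((1/4)*sqrt(19))*i, which is -((52/95)*sqrt(19))*i.
List the singular points by increasing real part (a conjugate pair: the negative imaginary part first).


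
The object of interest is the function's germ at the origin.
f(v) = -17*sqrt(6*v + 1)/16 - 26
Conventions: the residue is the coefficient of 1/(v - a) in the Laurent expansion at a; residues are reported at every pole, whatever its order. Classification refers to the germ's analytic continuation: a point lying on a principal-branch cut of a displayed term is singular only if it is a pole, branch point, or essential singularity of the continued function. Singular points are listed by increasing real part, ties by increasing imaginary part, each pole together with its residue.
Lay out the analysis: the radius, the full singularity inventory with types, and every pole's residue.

Branch term (-17/16)*sqrt(1 - v/(-1/6)): its argument vanishes at v = -1/6, a square-root branch point, modulus 1/6.
The radius of convergence is the smallest modulus among the singular points: 1/6.

Radius of convergence at 0: 1/6.
At -1/6: an algebraic (square-root) branch point.


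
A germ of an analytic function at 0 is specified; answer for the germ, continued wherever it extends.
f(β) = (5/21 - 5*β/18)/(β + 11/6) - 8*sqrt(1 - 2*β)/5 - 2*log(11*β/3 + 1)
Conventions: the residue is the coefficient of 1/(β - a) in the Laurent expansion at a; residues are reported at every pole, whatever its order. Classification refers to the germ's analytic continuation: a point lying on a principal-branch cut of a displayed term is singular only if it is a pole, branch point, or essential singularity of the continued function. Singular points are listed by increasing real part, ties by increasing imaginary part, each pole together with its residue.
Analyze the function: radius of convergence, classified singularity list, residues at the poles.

Radius of convergence at 0: 3/11.
At -11/6: a pole of order 1; residue 565/756.
At -3/11: a logarithmic branch point.
At 1/2: an algebraic (square-root) branch point.

Denominator factor (β + 11/6): pole of order 1 at -11/6, modulus 11/6.
Branch term (-8/5)*sqrt(1 - β/(1/2)): its argument vanishes at β = 1/2, a square-root branch point, modulus 1/2.
Branch term (-2)*log(1 - β/(-3/11)): its argument vanishes at β = -3/11, a logarithmic branch point, modulus 3/11.
The radius of convergence is the smallest modulus among the singular points: 3/11.
The branch terms are analytic at -11/6 and contribute nothing to the residue; only the rational part matters.
At the order-1 pole -11/6 set g(β) = (β - (-11/6))*(rational part) = 5/21 - 5*β/18.
Simple pole: residue = g(a) at a = -11/6, which is 565/756.
List the singular points by increasing real part (a conjugate pair: the negative imaginary part first).


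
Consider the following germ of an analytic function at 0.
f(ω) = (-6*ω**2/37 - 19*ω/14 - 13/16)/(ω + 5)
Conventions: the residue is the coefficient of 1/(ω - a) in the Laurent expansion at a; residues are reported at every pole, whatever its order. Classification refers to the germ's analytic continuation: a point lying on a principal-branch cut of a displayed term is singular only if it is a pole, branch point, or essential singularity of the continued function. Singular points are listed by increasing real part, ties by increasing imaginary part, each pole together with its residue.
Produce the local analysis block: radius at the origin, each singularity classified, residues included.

Radius of convergence at 0: 5.
At -5: a pole of order 1; residue 7953/4144.

Denominator factor (ω + 5): pole of order 1 at -5, modulus 5.
The radius of convergence is the smallest modulus among the singular points: 5.
At the order-1 pole -5 set g(ω) = (ω - (-5))*f(ω) = -6*ω**2/37 - 19*ω/14 - 13/16.
Simple pole: residue = g(a) at a = -5, which is 7953/4144.


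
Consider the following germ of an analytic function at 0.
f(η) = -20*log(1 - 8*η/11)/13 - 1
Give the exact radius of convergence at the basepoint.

The radius of convergence is 11/8.

Branch term (-20/13)*log(1 - η/(11/8)): its argument vanishes at η = 11/8, a logarithmic branch point, modulus 11/8.
The radius of convergence is the smallest modulus among the singular points: 11/8.


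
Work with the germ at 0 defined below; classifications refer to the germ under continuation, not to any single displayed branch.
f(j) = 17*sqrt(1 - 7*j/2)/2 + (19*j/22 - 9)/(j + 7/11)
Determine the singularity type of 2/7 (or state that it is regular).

The point is an algebraic (square-root) branch point.

The term (17/2)*sqrt(1 - j/(2/7)) has argument 1 - 2/7/(2/7) = 0 at 2/7: a square-root (algebraic, two-sheeted) branch point; the remaining terms are analytic or single-valued there.


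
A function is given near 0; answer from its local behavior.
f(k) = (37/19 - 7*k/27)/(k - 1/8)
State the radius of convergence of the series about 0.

Denominator factor (k - 1/8): pole of order 1 at 1/8, modulus 1/8.
The radius of convergence is the smallest modulus among the singular points: 1/8.

The radius of convergence is 1/8.


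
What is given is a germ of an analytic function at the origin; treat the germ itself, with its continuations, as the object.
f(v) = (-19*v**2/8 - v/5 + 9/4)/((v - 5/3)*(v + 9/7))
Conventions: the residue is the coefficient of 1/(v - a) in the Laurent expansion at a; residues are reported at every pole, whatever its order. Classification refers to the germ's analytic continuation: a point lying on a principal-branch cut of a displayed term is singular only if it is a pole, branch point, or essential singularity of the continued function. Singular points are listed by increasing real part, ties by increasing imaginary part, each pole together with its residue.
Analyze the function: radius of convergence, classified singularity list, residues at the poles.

Denominator factor (v + 9/7): pole of order 1 at -9/7, modulus 9/7.
Denominator factor (v - 5/3): pole of order 1 at 5/3, modulus 5/3.
The radius of convergence is the smallest modulus among the singular points: 9/7.
At the order-1 pole -9/7 set g(v) = (v - (-9/7))*f(v) = (-19*v**2/8 - v/5 + 9/4)/(v - 5/3).
Simple pole: residue = g(a) at a = -9/7, which is 8343/17360.
At the order-1 pole 5/3 set g(v) = (v - (5/3))*f(v) = (-19*v**2/8 - v/5 + 9/4)/(v + 9/7).
Simple pole: residue = g(a) at a = 5/3, which is -2359/1488.
List the singular points by increasing real part (a conjugate pair: the negative imaginary part first).

Radius of convergence at 0: 9/7.
At -9/7: a pole of order 1; residue 8343/17360.
At 5/3: a pole of order 1; residue -2359/1488.


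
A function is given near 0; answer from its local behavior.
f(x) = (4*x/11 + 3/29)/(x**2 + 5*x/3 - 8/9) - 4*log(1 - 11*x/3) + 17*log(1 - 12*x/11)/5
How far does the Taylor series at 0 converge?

The radius of convergence is 3/11.

Denominator factor (x**2 + 5*x/3 - 8/9): discriminant 19/3, real irrational roots -5/6 + (1/6)*sqrt(57) and -5/6 - (1/6)*sqrt(57); poles of order 1, moduli -5/6 + (1/6)*sqrt(57) and 5/6 + (1/6)*sqrt(57).
Branch term (-4)*log(1 - x/(3/11)): its argument vanishes at x = 3/11, a logarithmic branch point, modulus 3/11.
Branch term (17/5)*log(1 - x/(11/12)): its argument vanishes at x = 11/12, a logarithmic branch point, modulus 11/12.
The radius of convergence is the smallest modulus among the singular points: 3/11.


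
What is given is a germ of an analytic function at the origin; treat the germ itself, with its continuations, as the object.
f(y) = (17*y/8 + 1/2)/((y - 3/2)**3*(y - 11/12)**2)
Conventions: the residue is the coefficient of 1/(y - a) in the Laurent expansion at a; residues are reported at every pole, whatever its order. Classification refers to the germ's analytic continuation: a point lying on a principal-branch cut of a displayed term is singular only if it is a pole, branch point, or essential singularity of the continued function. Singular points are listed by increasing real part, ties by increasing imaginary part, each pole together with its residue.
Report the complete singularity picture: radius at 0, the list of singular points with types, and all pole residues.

Denominator factor (y - 11/12)^2: pole of order 2 at 11/12, modulus 11/12.
Denominator factor (y - 3/2)^3: pole of order 3 at 3/2, modulus 3/2.
The radius of convergence is the smallest modulus among the singular points: 11/12.
At the order-2 pole 11/12 set g(y) = (y - (11/12))^2*f(y) = (17*y/8 + 1/2)/(y - 3/2)**3.
Order-2 pole: residue = g'(a); g'(11/12) = -177984/2401, so the residue is -177984/2401.
At the order-3 pole 3/2 set g(y) = (y - (3/2))^3*f(y) = (17*y/8 + 1/2)/(y - 11/12)**2.
Order-3 pole: residue = g''(a)/2; g''(3/2) = 355968/2401, so the residue is 177984/2401.
List the singular points by increasing real part (a conjugate pair: the negative imaginary part first).

Radius of convergence at 0: 11/12.
At 11/12: a pole of order 2; residue -177984/2401.
At 3/2: a pole of order 3; residue 177984/2401.


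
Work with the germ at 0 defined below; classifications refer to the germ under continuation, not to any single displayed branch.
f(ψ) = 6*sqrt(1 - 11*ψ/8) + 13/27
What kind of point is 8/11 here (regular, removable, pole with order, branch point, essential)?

The point is an algebraic (square-root) branch point.

The term (6)*sqrt(1 - ψ/(8/11)) has argument 1 - 8/11/(8/11) = 0 at 8/11: a square-root (algebraic, two-sheeted) branch point; the remaining terms are analytic or single-valued there.


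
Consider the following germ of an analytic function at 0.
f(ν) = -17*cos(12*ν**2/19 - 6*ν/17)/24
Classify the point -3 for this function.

The point is a regular point.

There is no denominator, hence no pole anywhere.
The factor cos(12*ν**2/19 - 6*ν/17) is entire.
So the germ continues analytically to -3.


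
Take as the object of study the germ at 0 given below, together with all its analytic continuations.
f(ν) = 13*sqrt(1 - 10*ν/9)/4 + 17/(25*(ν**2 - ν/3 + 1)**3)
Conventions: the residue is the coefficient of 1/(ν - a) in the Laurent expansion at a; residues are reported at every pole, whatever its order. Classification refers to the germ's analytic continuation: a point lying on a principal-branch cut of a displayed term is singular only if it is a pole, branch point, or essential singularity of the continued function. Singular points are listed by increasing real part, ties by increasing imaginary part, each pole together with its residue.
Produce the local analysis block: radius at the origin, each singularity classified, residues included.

Radius of convergence at 0: 9/10.
At (1/6) - ((1/6)*sqrt(35))*i: a pole of order 3; residue ((24786/1071875)*sqrt(35))*i.
At (1/6) + ((1/6)*sqrt(35))*i: a pole of order 3; residue -((24786/1071875)*sqrt(35))*i.
At 9/10: an algebraic (square-root) branch point.

Denominator factor (ν**2 - ν/3 + 1)^3: discriminant -35/9, complex-conjugate roots (1/6) + ((1/6)*sqrt(35))*i and (1/6) - ((1/6)*sqrt(35))*i; poles of order 3, moduli 1 and 1.
Branch term (13/4)*sqrt(1 - ν/(9/10)): its argument vanishes at ν = 9/10, a square-root branch point, modulus 9/10.
The radius of convergence is the smallest modulus among the singular points: 9/10.
The branch term is analytic at (1/6) - ((1/6)*sqrt(35))*i and contributes nothing to the residue; only the rational part matters.
The factor ν**2 - ν/3 + 1 splits as (ν - a)(ν - a') with a = (1/6) - ((1/6)*sqrt(35))*i, a' = (1/6) + ((1/6)*sqrt(35))*i. At the order-3 pole a set g(ν) = (ν - a)^3*(rational part) = [17/25] / (ν - a')^3.
Order-3 pole: residue = g''(a)/2; g''((1/6) - ((1/6)*sqrt(35))*i) = ((49572/1071875)*sqrt(35))*i, so the residue is ((24786/1071875)*sqrt(35))*i.
The branch term is analytic at (1/6) + ((1/6)*sqrt(35))*i and contributes nothing to the residue; only the rational part matters.
The factor ν**2 - ν/3 + 1 splits as (ν - a)(ν - a') with a = (1/6) + ((1/6)*sqrt(35))*i, a' = (1/6) - ((1/6)*sqrt(35))*i. At the order-3 pole a set g(ν) = (ν - a)^3*(rational part) = [17/25] / (ν - a')^3.
Order-3 pole: residue = g''(a)/2; g''((1/6) + ((1/6)*sqrt(35))*i) = -((49572/1071875)*sqrt(35))*i, so the residue is -((24786/1071875)*sqrt(35))*i.
List the singular points by increasing real part (a conjugate pair: the negative imaginary part first).
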